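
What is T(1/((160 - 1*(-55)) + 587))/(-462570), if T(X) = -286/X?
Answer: 114686/231285 ≈ 0.49586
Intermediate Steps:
T(1/((160 - 1*(-55)) + 587))/(-462570) = -(213642 + 15730)/(-462570) = -286/(1/((160 + 55) + 587))*(-1/462570) = -286/(1/(215 + 587))*(-1/462570) = -286/(1/802)*(-1/462570) = -286/1/802*(-1/462570) = -286*802*(-1/462570) = -229372*(-1/462570) = 114686/231285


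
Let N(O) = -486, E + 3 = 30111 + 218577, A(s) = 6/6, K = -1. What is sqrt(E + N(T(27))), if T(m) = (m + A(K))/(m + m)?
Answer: sqrt(248199) ≈ 498.20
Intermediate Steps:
A(s) = 1 (A(s) = 6*(1/6) = 1)
T(m) = (1 + m)/(2*m) (T(m) = (m + 1)/(m + m) = (1 + m)/((2*m)) = (1 + m)*(1/(2*m)) = (1 + m)/(2*m))
E = 248685 (E = -3 + (30111 + 218577) = -3 + 248688 = 248685)
sqrt(E + N(T(27))) = sqrt(248685 - 486) = sqrt(248199)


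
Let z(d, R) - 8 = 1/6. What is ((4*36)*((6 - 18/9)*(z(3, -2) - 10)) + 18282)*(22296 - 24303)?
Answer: -34572582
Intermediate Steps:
z(d, R) = 49/6 (z(d, R) = 8 + 1/6 = 49/6)
((4*36)*((6 - 18/9)*(z(3, -2) - 10)) + 18282)*(22296 - 24303) = ((4*36)*((6 - 18/9)*(49/6 - 10)) + 18282)*(22296 - 24303) = (144*((6 - 18*1/9)*(-11/6)) + 18282)*(-2007) = (144*((6 - 2)*(-11/6)) + 18282)*(-2007) = (144*(4*(-11/6)) + 18282)*(-2007) = (144*(-22/3) + 18282)*(-2007) = (-1056 + 18282)*(-2007) = 17226*(-2007) = -34572582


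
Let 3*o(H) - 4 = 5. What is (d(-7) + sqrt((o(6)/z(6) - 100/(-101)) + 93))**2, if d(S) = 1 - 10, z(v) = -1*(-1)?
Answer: 17977/101 - 36*sqrt(247349)/101 ≈ 0.71971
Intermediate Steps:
o(H) = 3 (o(H) = 4/3 + (1/3)*5 = 4/3 + 5/3 = 3)
z(v) = 1
d(S) = -9
(d(-7) + sqrt((o(6)/z(6) - 100/(-101)) + 93))**2 = (-9 + sqrt((3/1 - 100/(-101)) + 93))**2 = (-9 + sqrt((3*1 - 100*(-1/101)) + 93))**2 = (-9 + sqrt((3 + 100/101) + 93))**2 = (-9 + sqrt(403/101 + 93))**2 = (-9 + sqrt(9796/101))**2 = (-9 + 2*sqrt(247349)/101)**2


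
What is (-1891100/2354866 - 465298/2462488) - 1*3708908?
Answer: -5376832502520510233/1449707316652 ≈ -3.7089e+6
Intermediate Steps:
(-1891100/2354866 - 465298/2462488) - 1*3708908 = (-1891100*1/2354866 - 465298*1/2462488) - 3708908 = (-945550/1177433 - 232649/1231244) - 3708908 = -1438131374217/1449707316652 - 3708908 = -5376832502520510233/1449707316652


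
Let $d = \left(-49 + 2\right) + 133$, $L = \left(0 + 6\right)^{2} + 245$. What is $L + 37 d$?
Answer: $3463$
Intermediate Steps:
$L = 281$ ($L = 6^{2} + 245 = 36 + 245 = 281$)
$d = 86$ ($d = -47 + 133 = 86$)
$L + 37 d = 281 + 37 \cdot 86 = 281 + 3182 = 3463$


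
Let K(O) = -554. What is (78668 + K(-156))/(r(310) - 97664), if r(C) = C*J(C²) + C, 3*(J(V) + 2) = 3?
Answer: -39057/48832 ≈ -0.79982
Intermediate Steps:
J(V) = -1 (J(V) = -2 + (⅓)*3 = -2 + 1 = -1)
r(C) = 0 (r(C) = C*(-1) + C = -C + C = 0)
(78668 + K(-156))/(r(310) - 97664) = (78668 - 554)/(0 - 97664) = 78114/(-97664) = 78114*(-1/97664) = -39057/48832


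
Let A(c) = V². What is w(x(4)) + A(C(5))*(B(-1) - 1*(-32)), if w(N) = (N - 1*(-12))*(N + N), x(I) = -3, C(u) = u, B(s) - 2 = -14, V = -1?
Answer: -34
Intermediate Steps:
B(s) = -12 (B(s) = 2 - 14 = -12)
w(N) = 2*N*(12 + N) (w(N) = (N + 12)*(2*N) = (12 + N)*(2*N) = 2*N*(12 + N))
A(c) = 1 (A(c) = (-1)² = 1)
w(x(4)) + A(C(5))*(B(-1) - 1*(-32)) = 2*(-3)*(12 - 3) + 1*(-12 - 1*(-32)) = 2*(-3)*9 + 1*(-12 + 32) = -54 + 1*20 = -54 + 20 = -34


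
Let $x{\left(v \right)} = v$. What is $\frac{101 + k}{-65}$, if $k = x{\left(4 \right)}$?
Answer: $- \frac{21}{13} \approx -1.6154$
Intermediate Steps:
$k = 4$
$\frac{101 + k}{-65} = \frac{101 + 4}{-65} = 105 \left(- \frac{1}{65}\right) = - \frac{21}{13}$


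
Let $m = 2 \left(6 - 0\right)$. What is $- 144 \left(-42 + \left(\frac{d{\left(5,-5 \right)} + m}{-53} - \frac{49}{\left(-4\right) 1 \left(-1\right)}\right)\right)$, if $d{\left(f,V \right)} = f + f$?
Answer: $\frac{417204}{53} \approx 7871.8$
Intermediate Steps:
$d{\left(f,V \right)} = 2 f$
$m = 12$ ($m = 2 \left(6 + 0\right) = 2 \cdot 6 = 12$)
$- 144 \left(-42 + \left(\frac{d{\left(5,-5 \right)} + m}{-53} - \frac{49}{\left(-4\right) 1 \left(-1\right)}\right)\right) = - 144 \left(-42 - \left(\frac{49}{4} - \frac{2 \cdot 5 + 12}{-53}\right)\right) = - 144 \left(-42 + \left(\left(10 + 12\right) \left(- \frac{1}{53}\right) - \frac{49}{\left(-4\right) \left(-1\right)}\right)\right) = - 144 \left(-42 + \left(22 \left(- \frac{1}{53}\right) - \frac{49}{4}\right)\right) = - 144 \left(-42 - \frac{2685}{212}\right) = \left(-144\right) \left(- \frac{11589}{212}\right) = \frac{417204}{53}$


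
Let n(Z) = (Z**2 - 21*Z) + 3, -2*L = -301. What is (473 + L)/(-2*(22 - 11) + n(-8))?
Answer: 1247/426 ≈ 2.9272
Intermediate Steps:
L = 301/2 (L = -1/2*(-301) = 301/2 ≈ 150.50)
n(Z) = 3 + Z**2 - 21*Z
(473 + L)/(-2*(22 - 11) + n(-8)) = (473 + 301/2)/(-2*(22 - 11) + (3 + (-8)**2 - 21*(-8))) = 1247/(2*(-2*11 + (3 + 64 + 168))) = 1247/(2*(-22 + 235)) = (1247/2)/213 = (1247/2)*(1/213) = 1247/426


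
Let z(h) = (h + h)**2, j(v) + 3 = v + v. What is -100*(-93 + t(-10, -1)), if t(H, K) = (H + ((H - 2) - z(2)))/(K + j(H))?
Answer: 27425/3 ≈ 9141.7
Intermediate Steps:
j(v) = -3 + 2*v (j(v) = -3 + (v + v) = -3 + 2*v)
z(h) = 4*h**2 (z(h) = (2*h)**2 = 4*h**2)
t(H, K) = (-18 + 2*H)/(-3 + K + 2*H) (t(H, K) = (H + ((H - 2) - 4*2**2))/(K + (-3 + 2*H)) = (H + ((-2 + H) - 4*4))/(-3 + K + 2*H) = (H + ((-2 + H) - 1*16))/(-3 + K + 2*H) = (H + ((-2 + H) - 16))/(-3 + K + 2*H) = (H + (-18 + H))/(-3 + K + 2*H) = (-18 + 2*H)/(-3 + K + 2*H))
-100*(-93 + t(-10, -1)) = -100*(-93 + 2*(-9 - 10)/(-3 - 1 + 2*(-10))) = -100*(-93 + 2*(-19)/(-3 - 1 - 20)) = -100*(-93 + 2*(-19)/(-24)) = -100*(-93 + 2*(-1/24)*(-19)) = -100*(-93 + 19/12) = -100*(-1097/12) = 27425/3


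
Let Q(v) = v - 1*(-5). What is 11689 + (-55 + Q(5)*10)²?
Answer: 13714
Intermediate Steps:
Q(v) = 5 + v (Q(v) = v + 5 = 5 + v)
11689 + (-55 + Q(5)*10)² = 11689 + (-55 + (5 + 5)*10)² = 11689 + (-55 + 10*10)² = 11689 + (-55 + 100)² = 11689 + 45² = 11689 + 2025 = 13714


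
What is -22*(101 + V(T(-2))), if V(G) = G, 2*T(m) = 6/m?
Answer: -2189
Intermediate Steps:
T(m) = 3/m (T(m) = (6/m)/2 = 3/m)
-22*(101 + V(T(-2))) = -22*(101 + 3/(-2)) = -22*(101 + 3*(-½)) = -22*(101 - 3/2) = -22*199/2 = -2189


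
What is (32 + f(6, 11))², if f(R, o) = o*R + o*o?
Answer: 47961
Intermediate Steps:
f(R, o) = o² + R*o (f(R, o) = R*o + o² = o² + R*o)
(32 + f(6, 11))² = (32 + 11*(6 + 11))² = (32 + 11*17)² = (32 + 187)² = 219² = 47961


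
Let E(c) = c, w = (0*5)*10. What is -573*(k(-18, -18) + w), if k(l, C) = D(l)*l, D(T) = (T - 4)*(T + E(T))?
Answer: 8168688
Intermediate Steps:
w = 0 (w = 0*10 = 0)
D(T) = 2*T*(-4 + T) (D(T) = (T - 4)*(T + T) = (-4 + T)*(2*T) = 2*T*(-4 + T))
k(l, C) = 2*l**2*(-4 + l) (k(l, C) = (2*l*(-4 + l))*l = 2*l**2*(-4 + l))
-573*(k(-18, -18) + w) = -573*(2*(-18)**2*(-4 - 18) + 0) = -573*(2*324*(-22) + 0) = -573*(-14256 + 0) = -573*(-14256) = 8168688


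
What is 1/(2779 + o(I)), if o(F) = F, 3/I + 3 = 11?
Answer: 8/22235 ≈ 0.00035979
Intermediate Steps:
I = 3/8 (I = 3/(-3 + 11) = 3/8 ≈ 0.37500)
1/(2779 + o(I)) = 1/(2779 + 3/8) = 1/(22235/8) = 8/22235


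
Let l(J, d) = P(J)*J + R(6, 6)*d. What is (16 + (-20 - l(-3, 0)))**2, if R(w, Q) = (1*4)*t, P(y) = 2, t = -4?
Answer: 4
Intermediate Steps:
R(w, Q) = -16 (R(w, Q) = (1*4)*(-4) = 4*(-4) = -16)
l(J, d) = -16*d + 2*J (l(J, d) = 2*J - 16*d = -16*d + 2*J)
(16 + (-20 - l(-3, 0)))**2 = (16 + (-20 - (-16*0 + 2*(-3))))**2 = (16 + (-20 - (0 - 6)))**2 = (16 + (-20 - 1*(-6)))**2 = (16 + (-20 + 6))**2 = (16 - 14)**2 = 2**2 = 4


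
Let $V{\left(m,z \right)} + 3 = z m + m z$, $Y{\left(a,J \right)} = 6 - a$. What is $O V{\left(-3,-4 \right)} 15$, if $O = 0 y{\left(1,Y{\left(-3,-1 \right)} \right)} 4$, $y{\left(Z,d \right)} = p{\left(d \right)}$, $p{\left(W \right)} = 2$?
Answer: $0$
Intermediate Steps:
$V{\left(m,z \right)} = -3 + 2 m z$ ($V{\left(m,z \right)} = -3 + \left(z m + m z\right) = -3 + \left(m z + m z\right) = -3 + 2 m z$)
$y{\left(Z,d \right)} = 2$
$O = 0$ ($O = 0 \cdot 2 \cdot 4 = 0 \cdot 4 = 0$)
$O V{\left(-3,-4 \right)} 15 = 0 \left(-3 + 2 \left(-3\right) \left(-4\right)\right) 15 = 0 \left(-3 + 24\right) 15 = 0 \cdot 21 \cdot 15 = 0 \cdot 15 = 0$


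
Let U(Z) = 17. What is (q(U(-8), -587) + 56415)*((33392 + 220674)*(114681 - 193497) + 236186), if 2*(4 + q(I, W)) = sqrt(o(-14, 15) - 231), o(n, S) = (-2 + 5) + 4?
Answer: -1129586819914370 - 40048459340*I*sqrt(14) ≈ -1.1296e+15 - 1.4985e+11*I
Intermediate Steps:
o(n, S) = 7 (o(n, S) = 3 + 4 = 7)
q(I, W) = -4 + 2*I*sqrt(14) (q(I, W) = -4 + sqrt(7 - 231)/2 = -4 + sqrt(-224)/2 = -4 + (4*I*sqrt(14))/2 = -4 + 2*I*sqrt(14))
(q(U(-8), -587) + 56415)*((33392 + 220674)*(114681 - 193497) + 236186) = ((-4 + 2*I*sqrt(14)) + 56415)*((33392 + 220674)*(114681 - 193497) + 236186) = (56411 + 2*I*sqrt(14))*(254066*(-78816) + 236186) = (56411 + 2*I*sqrt(14))*(-20024465856 + 236186) = (56411 + 2*I*sqrt(14))*(-20024229670) = -1129586819914370 - 40048459340*I*sqrt(14)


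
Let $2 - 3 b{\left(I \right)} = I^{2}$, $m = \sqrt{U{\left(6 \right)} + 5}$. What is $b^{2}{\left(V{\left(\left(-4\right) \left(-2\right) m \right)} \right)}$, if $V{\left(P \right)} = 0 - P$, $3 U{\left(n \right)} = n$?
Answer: $\frac{198916}{9} \approx 22102.0$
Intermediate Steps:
$U{\left(n \right)} = \frac{n}{3}$
$m = \sqrt{7}$ ($m = \sqrt{\frac{1}{3} \cdot 6 + 5} = \sqrt{2 + 5} = \sqrt{7} \approx 2.6458$)
$V{\left(P \right)} = - P$
$b{\left(I \right)} = \frac{2}{3} - \frac{I^{2}}{3}$
$b^{2}{\left(V{\left(\left(-4\right) \left(-2\right) m \right)} \right)} = \left(\frac{2}{3} - \frac{\left(- \left(-4\right) \left(-2\right) \sqrt{7}\right)^{2}}{3}\right)^{2} = \left(\frac{2}{3} - \frac{\left(- 8 \sqrt{7}\right)^{2}}{3}\right)^{2} = \left(\frac{2}{3} - \frac{448}{3}\right)^{2} = \left(- \frac{446}{3}\right)^{2} = \frac{198916}{9}$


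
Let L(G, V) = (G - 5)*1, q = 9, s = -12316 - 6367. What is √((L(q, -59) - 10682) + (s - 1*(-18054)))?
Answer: I*√11307 ≈ 106.33*I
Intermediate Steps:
s = -18683
L(G, V) = -5 + G (L(G, V) = (-5 + G)*1 = -5 + G)
√((L(q, -59) - 10682) + (s - 1*(-18054))) = √(((-5 + 9) - 10682) + (-18683 - 1*(-18054))) = √((4 - 10682) + (-18683 + 18054)) = √(-10678 - 629) = √(-11307) = I*√11307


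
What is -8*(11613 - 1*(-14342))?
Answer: -207640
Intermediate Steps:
-8*(11613 - 1*(-14342)) = -8*(11613 + 14342) = -8*25955 = -207640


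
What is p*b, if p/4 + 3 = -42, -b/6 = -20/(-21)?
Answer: 7200/7 ≈ 1028.6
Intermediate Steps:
b = -40/7 (b = -(-120)/(-21) = -(-120)*(-1)/21 = -6*20/21 = -40/7 ≈ -5.7143)
p = -180 (p = -12 + 4*(-42) = -12 - 168 = -180)
p*b = -180*(-40/7) = 7200/7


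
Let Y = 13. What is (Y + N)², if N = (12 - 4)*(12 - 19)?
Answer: 1849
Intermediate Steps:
N = -56 (N = 8*(-7) = -56)
(Y + N)² = (13 - 56)² = (-43)² = 1849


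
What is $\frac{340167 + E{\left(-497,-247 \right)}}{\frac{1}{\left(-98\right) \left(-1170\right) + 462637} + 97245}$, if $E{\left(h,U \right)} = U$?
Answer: $\frac{98117398120}{28069623383} \approx 3.4955$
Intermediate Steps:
$\frac{340167 + E{\left(-497,-247 \right)}}{\frac{1}{\left(-98\right) \left(-1170\right) + 462637} + 97245} = \frac{340167 - 247}{\frac{1}{\left(-98\right) \left(-1170\right) + 462637} + 97245} = \frac{339920}{\frac{1}{114660 + 462637} + 97245} = \frac{339920}{\frac{1}{577297} + 97245} = \frac{339920}{\frac{56139246766}{577297}} = 339920 \cdot \frac{577297}{56139246766} = \frac{98117398120}{28069623383}$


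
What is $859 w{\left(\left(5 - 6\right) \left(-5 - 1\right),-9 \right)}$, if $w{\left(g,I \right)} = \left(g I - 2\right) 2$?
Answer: $-96208$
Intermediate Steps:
$w{\left(g,I \right)} = -4 + 2 I g$ ($w{\left(g,I \right)} = \left(I g - 2\right) 2 = \left(-2 + I g\right) 2 = -4 + 2 I g$)
$859 w{\left(\left(5 - 6\right) \left(-5 - 1\right),-9 \right)} = 859 \left(-4 + 2 \left(-9\right) \left(5 - 6\right) \left(-5 - 1\right)\right) = 859 \left(-4 + 2 \left(-9\right) \left(5 - 6\right) \left(-6\right)\right) = 859 \left(-4 + 2 \left(-9\right) \left(\left(-1\right) \left(-6\right)\right)\right) = 859 \left(-4 + 2 \left(-9\right) 6\right) = 859 \left(-4 - 108\right) = 859 \left(-112\right) = -96208$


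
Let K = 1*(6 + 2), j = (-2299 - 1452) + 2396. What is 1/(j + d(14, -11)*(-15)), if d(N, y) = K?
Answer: -1/1475 ≈ -0.00067797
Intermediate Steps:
j = -1355 (j = -3751 + 2396 = -1355)
K = 8 (K = 1*8 = 8)
d(N, y) = 8
1/(j + d(14, -11)*(-15)) = 1/(-1355 + 8*(-15)) = 1/(-1355 - 120) = 1/(-1475) = -1/1475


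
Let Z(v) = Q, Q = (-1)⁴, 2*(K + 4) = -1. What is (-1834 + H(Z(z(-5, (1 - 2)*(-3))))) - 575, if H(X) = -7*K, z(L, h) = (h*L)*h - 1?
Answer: -4755/2 ≈ -2377.5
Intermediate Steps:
K = -9/2 (K = -4 + (½)*(-1) = -4 - ½ = -9/2 ≈ -4.5000)
Q = 1
z(L, h) = -1 + L*h² (z(L, h) = (L*h)*h - 1 = L*h² - 1 = -1 + L*h²)
Z(v) = 1
H(X) = 63/2 (H(X) = -7*(-9/2) = 63/2)
(-1834 + H(Z(z(-5, (1 - 2)*(-3))))) - 575 = (-1834 + 63/2) - 575 = -3605/2 - 575 = -4755/2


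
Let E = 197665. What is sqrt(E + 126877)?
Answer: sqrt(324542) ≈ 569.69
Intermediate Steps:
sqrt(E + 126877) = sqrt(197665 + 126877) = sqrt(324542)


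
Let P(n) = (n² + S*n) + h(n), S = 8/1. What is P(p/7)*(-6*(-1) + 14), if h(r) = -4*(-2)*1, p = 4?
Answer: 12640/49 ≈ 257.96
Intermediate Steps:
S = 8 (S = 8*1 = 8)
h(r) = 8 (h(r) = 8*1 = 8)
P(n) = 8 + n² + 8*n (P(n) = (n² + 8*n) + 8 = 8 + n² + 8*n)
P(p/7)*(-6*(-1) + 14) = (8 + (4/7)² + 8*(4/7))*(-6*(-1) + 14) = (8 + (4*(⅐))² + 8*(4*(⅐)))*(6 + 14) = (8 + (4/7)² + 8*(4/7))*20 = (8 + 16/49 + 32/7)*20 = (632/49)*20 = 12640/49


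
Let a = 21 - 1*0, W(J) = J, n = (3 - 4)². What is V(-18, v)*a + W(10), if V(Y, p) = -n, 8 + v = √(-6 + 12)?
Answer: -11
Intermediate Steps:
n = 1 (n = (-1)² = 1)
v = -8 + √6 (v = -8 + √(-6 + 12) = -8 + √6 ≈ -5.5505)
a = 21 (a = 21 + 0 = 21)
V(Y, p) = -1 (V(Y, p) = -1*1 = -1)
V(-18, v)*a + W(10) = -1*21 + 10 = -21 + 10 = -11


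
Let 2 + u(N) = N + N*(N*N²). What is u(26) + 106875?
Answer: 563875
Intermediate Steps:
u(N) = -2 + N + N⁴ (u(N) = -2 + (N + N*(N*N²)) = -2 + (N + N*N³) = -2 + (N + N⁴) = -2 + N + N⁴)
u(26) + 106875 = (-2 + 26 + 26⁴) + 106875 = (-2 + 26 + 456976) + 106875 = 457000 + 106875 = 563875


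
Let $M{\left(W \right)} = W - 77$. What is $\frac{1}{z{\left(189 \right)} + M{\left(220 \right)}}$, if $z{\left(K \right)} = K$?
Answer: $\frac{1}{332} \approx 0.003012$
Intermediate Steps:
$M{\left(W \right)} = -77 + W$
$\frac{1}{z{\left(189 \right)} + M{\left(220 \right)}} = \frac{1}{189 + \left(-77 + 220\right)} = \frac{1}{189 + 143} = \frac{1}{332}$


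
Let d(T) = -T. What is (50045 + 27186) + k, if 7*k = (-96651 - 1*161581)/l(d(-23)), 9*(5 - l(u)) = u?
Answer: 4784743/77 ≈ 62140.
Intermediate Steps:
l(u) = 5 - u/9
k = -1162044/77 (k = ((-96651 - 1*161581)/(5 - (-1)*(-23)/9))/7 = ((-96651 - 161581)/(5 - ⅑*23))/7 = (-258232/(5 - 23/9))/7 = (-258232/22/9)/7 = (-258232*9/22)/7 = (⅐)*(-1162044/11) = -1162044/77 ≈ -15091.)
(50045 + 27186) + k = (50045 + 27186) - 1162044/77 = 77231 - 1162044/77 = 4784743/77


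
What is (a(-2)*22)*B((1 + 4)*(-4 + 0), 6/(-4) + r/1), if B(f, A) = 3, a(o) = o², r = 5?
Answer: 264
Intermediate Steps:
(a(-2)*22)*B((1 + 4)*(-4 + 0), 6/(-4) + r/1) = ((-2)²*22)*3 = (4*22)*3 = 88*3 = 264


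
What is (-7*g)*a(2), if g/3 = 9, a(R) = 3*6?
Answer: -3402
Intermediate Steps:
a(R) = 18
g = 27 (g = 3*9 = 27)
(-7*g)*a(2) = -7*27*18 = -189*18 = -3402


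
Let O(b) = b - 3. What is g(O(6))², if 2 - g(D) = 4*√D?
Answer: 52 - 16*√3 ≈ 24.287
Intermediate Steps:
O(b) = -3 + b
g(D) = 2 - 4*√D
g(O(6))² = (2 - 4*√(-3 + 6))² = (2 - 4*√3)²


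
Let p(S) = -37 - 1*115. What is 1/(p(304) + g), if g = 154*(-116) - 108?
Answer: -1/18124 ≈ -5.5175e-5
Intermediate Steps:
g = -17972 (g = -17864 - 108 = -17972)
p(S) = -152 (p(S) = -37 - 115 = -152)
1/(p(304) + g) = 1/(-152 - 17972) = 1/(-18124) = -1/18124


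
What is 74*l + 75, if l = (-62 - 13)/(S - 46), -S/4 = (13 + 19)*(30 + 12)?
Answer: 206100/2711 ≈ 76.024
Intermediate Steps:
S = -5376 (S = -4*(13 + 19)*(30 + 12) = -128*42 = -4*1344 = -5376)
l = 75/5422 (l = (-62 - 13)/(-5376 - 46) = -75/(-5422) = -75*(-1/5422) = 75/5422 ≈ 0.013833)
74*l + 75 = 74*(75/5422) + 75 = 2775/2711 + 75 = 206100/2711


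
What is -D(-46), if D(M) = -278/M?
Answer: -139/23 ≈ -6.0435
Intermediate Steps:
-D(-46) = -(-278)/(-46) = -(-278)*(-1)/46 = -1*139/23 = -139/23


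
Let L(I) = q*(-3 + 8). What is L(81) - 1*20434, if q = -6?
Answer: -20464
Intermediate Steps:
L(I) = -30 (L(I) = -6*(-3 + 8) = -6*5 = -30)
L(81) - 1*20434 = -30 - 1*20434 = -30 - 20434 = -20464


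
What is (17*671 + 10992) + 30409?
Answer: 52808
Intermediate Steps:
(17*671 + 10992) + 30409 = (11407 + 10992) + 30409 = 22399 + 30409 = 52808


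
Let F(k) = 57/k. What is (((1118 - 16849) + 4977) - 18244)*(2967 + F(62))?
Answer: -2667975489/31 ≈ -8.6064e+7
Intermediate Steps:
(((1118 - 16849) + 4977) - 18244)*(2967 + F(62)) = (((1118 - 16849) + 4977) - 18244)*(2967 + 57/62) = ((-15731 + 4977) - 18244)*(2967 + 57*(1/62)) = (-10754 - 18244)*(2967 + 57/62) = -28998*184011/62 = -2667975489/31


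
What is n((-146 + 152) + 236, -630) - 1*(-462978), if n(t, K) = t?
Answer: 463220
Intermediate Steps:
n((-146 + 152) + 236, -630) - 1*(-462978) = ((-146 + 152) + 236) - 1*(-462978) = (6 + 236) + 462978 = 242 + 462978 = 463220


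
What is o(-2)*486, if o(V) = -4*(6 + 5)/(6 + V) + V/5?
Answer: -27702/5 ≈ -5540.4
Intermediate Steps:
o(V) = -4/(6/11 + V/11) + V/5 (o(V) = -4*11/(6 + V) + V*(⅕) = -4*11/(6 + V) + V/5 = -4/(6/11 + V/11) + V/5)
o(-2)*486 = ((-220 + (-2)² + 6*(-2))/(5*(6 - 2)))*486 = ((⅕)*(-220 + 4 - 12)/4)*486 = ((⅕)*(¼)*(-228))*486 = -57/5*486 = -27702/5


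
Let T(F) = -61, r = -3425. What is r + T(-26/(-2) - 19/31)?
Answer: -3486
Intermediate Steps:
r + T(-26/(-2) - 19/31) = -3425 - 61 = -3486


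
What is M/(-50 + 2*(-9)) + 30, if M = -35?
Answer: 2075/68 ≈ 30.515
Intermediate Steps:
M/(-50 + 2*(-9)) + 30 = -35/(-50 + 2*(-9)) + 30 = -35/(-50 - 18) + 30 = -35/(-68) + 30 = -35*(-1/68) + 30 = 35/68 + 30 = 2075/68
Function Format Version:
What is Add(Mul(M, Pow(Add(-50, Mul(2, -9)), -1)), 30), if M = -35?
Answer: Rational(2075, 68) ≈ 30.515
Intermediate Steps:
Add(Mul(M, Pow(Add(-50, Mul(2, -9)), -1)), 30) = Add(Mul(-35, Pow(Add(-50, Mul(2, -9)), -1)), 30) = Add(Mul(-35, Pow(Add(-50, -18), -1)), 30) = Add(Mul(-35, Pow(-68, -1)), 30) = Add(Mul(-35, Rational(-1, 68)), 30) = Add(Rational(35, 68), 30) = Rational(2075, 68)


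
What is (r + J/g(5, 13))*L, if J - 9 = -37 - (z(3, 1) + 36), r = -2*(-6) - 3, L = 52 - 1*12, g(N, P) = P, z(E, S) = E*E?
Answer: 1760/13 ≈ 135.38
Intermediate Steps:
z(E, S) = E²
L = 40 (L = 52 - 12 = 40)
r = 9 (r = 12 - 3 = 9)
J = -73 (J = 9 + (-37 - (3² + 36)) = 9 + (-37 - (9 + 36)) = 9 + (-37 - 1*45) = 9 + (-37 - 45) = 9 - 82 = -73)
(r + J/g(5, 13))*L = (9 - 73/13)*40 = (44/13)*40 = 1760/13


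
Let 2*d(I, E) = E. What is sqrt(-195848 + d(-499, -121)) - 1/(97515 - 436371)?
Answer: 1/338856 + I*sqrt(783634)/2 ≈ 2.9511e-6 + 442.62*I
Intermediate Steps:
d(I, E) = E/2
sqrt(-195848 + d(-499, -121)) - 1/(97515 - 436371) = sqrt(-195848 + (1/2)*(-121)) - 1/(97515 - 436371) = sqrt(-195848 - 121/2) - 1/(-338856) = sqrt(-391817/2) - 1*(-1/338856) = I*sqrt(783634)/2 + 1/338856 = 1/338856 + I*sqrt(783634)/2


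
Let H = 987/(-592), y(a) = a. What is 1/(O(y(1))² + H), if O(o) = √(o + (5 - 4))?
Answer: 592/197 ≈ 3.0051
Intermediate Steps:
O(o) = √(1 + o) (O(o) = √(o + 1) = √(1 + o))
H = -987/592 (H = 987*(-1/592) = -987/592 ≈ -1.6672)
1/(O(y(1))² + H) = 1/((√(1 + 1))² - 987/592) = 1/((√2)² - 987/592) = 1/(2 - 987/592) = 1/(197/592) = 592/197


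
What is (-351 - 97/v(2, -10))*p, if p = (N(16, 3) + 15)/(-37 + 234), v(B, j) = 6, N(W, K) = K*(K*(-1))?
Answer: -2203/197 ≈ -11.183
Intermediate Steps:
N(W, K) = -K² (N(W, K) = K*(-K) = -K²)
p = 6/197 (p = (-1*3² + 15)/(-37 + 234) = (-1*9 + 15)/197 = (-9 + 15)*(1/197) = 6*(1/197) = 6/197 ≈ 0.030457)
(-351 - 97/v(2, -10))*p = (-351 - 97/6)*(6/197) = -2203/6*6/197 = -2203/197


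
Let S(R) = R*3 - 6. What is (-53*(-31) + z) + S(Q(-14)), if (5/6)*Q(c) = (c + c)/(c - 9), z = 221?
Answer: 214174/115 ≈ 1862.4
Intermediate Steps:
Q(c) = 12*c/(5*(-9 + c)) (Q(c) = 6*((c + c)/(c - 9))/5 = 6*((2*c)/(-9 + c))/5 = 6*(2*c/(-9 + c))/5 = 12*c/(5*(-9 + c)))
S(R) = -6 + 3*R (S(R) = 3*R - 6 = -6 + 3*R)
(-53*(-31) + z) + S(Q(-14)) = (-53*(-31) + 221) + (-6 + 3*((12/5)*(-14)/(-9 - 14))) = (1643 + 221) + (-6 + 3*((12/5)*(-14)/(-23))) = 1864 + (-6 + 3*((12/5)*(-14)*(-1/23))) = 1864 + (-6 + 3*(168/115)) = 1864 + (-6 + 504/115) = 1864 - 186/115 = 214174/115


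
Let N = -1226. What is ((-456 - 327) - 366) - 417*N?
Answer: 510093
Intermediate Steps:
((-456 - 327) - 366) - 417*N = ((-456 - 327) - 366) - 417*(-1226) = (-783 - 366) + 511242 = -1149 + 511242 = 510093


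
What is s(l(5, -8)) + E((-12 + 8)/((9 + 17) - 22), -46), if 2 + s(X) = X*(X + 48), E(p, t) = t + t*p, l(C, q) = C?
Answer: 263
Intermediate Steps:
E(p, t) = t + p*t
s(X) = -2 + X*(48 + X) (s(X) = -2 + X*(X + 48) = -2 + X*(48 + X))
s(l(5, -8)) + E((-12 + 8)/((9 + 17) - 22), -46) = (-2 + 5² + 48*5) - 46*(1 + (-12 + 8)/((9 + 17) - 22)) = (-2 + 25 + 240) - 46*(1 - 4/(26 - 22)) = 263 - 46*(1 - 4/4) = 263 - 46*(1 - 4*¼) = 263 - 46*(1 - 1) = 263 - 46*0 = 263 + 0 = 263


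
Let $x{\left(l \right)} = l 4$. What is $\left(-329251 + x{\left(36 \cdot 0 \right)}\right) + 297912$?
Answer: $-31339$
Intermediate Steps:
$x{\left(l \right)} = 4 l$
$\left(-329251 + x{\left(36 \cdot 0 \right)}\right) + 297912 = \left(-329251 + 4 \cdot 36 \cdot 0\right) + 297912 = \left(-329251 + 4 \cdot 0\right) + 297912 = \left(-329251 + 0\right) + 297912 = -329251 + 297912 = -31339$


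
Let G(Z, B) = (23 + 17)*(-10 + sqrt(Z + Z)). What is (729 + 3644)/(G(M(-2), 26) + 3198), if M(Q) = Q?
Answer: 6117827/3917602 - 87460*I/1958801 ≈ 1.5616 - 0.04465*I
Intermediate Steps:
G(Z, B) = -400 + 40*sqrt(2)*sqrt(Z) (G(Z, B) = 40*(-10 + sqrt(2*Z)) = 40*(-10 + sqrt(2)*sqrt(Z)) = -400 + 40*sqrt(2)*sqrt(Z))
(729 + 3644)/(G(M(-2), 26) + 3198) = (729 + 3644)/((-400 + 40*sqrt(2)*sqrt(-2)) + 3198) = 4373/((-400 + 40*sqrt(2)*(I*sqrt(2))) + 3198) = 4373/((-400 + 80*I) + 3198) = 4373/(2798 + 80*I) = 4373*((2798 - 80*I)/7835204) = 4373*(2798 - 80*I)/7835204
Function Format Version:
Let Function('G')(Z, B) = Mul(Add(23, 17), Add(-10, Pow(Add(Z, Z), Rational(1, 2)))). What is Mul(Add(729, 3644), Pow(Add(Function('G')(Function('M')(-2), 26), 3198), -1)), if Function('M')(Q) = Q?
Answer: Add(Rational(6117827, 3917602), Mul(Rational(-87460, 1958801), I)) ≈ Add(1.5616, Mul(-0.044650, I))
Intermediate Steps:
Function('G')(Z, B) = Add(-400, Mul(40, Pow(2, Rational(1, 2)), Pow(Z, Rational(1, 2)))) (Function('G')(Z, B) = Mul(40, Add(-10, Pow(Mul(2, Z), Rational(1, 2)))) = Mul(40, Add(-10, Mul(Pow(2, Rational(1, 2)), Pow(Z, Rational(1, 2))))) = Add(-400, Mul(40, Pow(2, Rational(1, 2)), Pow(Z, Rational(1, 2)))))
Mul(Add(729, 3644), Pow(Add(Function('G')(Function('M')(-2), 26), 3198), -1)) = Mul(Add(729, 3644), Pow(Add(Add(-400, Mul(40, Pow(2, Rational(1, 2)), Pow(-2, Rational(1, 2)))), 3198), -1)) = Mul(4373, Pow(Add(Add(-400, Mul(40, Pow(2, Rational(1, 2)), Mul(I, Pow(2, Rational(1, 2))))), 3198), -1)) = Mul(4373, Pow(Add(Add(-400, Mul(80, I)), 3198), -1)) = Mul(4373, Pow(Add(2798, Mul(80, I)), -1)) = Mul(4373, Mul(Rational(1, 7835204), Add(2798, Mul(-80, I)))) = Mul(Rational(4373, 7835204), Add(2798, Mul(-80, I)))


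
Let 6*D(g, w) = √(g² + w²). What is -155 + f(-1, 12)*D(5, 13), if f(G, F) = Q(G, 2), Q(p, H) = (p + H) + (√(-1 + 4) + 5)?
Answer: -155 + √194 + √582/6 ≈ -137.05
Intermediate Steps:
Q(p, H) = 5 + H + p + √3 (Q(p, H) = (H + p) + (√3 + 5) = (H + p) + (5 + √3) = 5 + H + p + √3)
f(G, F) = 7 + G + √3 (f(G, F) = 5 + 2 + G + √3 = 7 + G + √3)
D(g, w) = √(g² + w²)/6
-155 + f(-1, 12)*D(5, 13) = -155 + (7 - 1 + √3)*(√(5² + 13²)/6) = -155 + (6 + √3)*(√(25 + 169)/6) = -155 + (6 + √3)*(√194/6) = -155 + √194*(6 + √3)/6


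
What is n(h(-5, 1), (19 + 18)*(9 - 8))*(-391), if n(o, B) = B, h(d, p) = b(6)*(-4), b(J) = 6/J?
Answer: -14467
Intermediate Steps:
h(d, p) = -4 (h(d, p) = (6/6)*(-4) = (6*(⅙))*(-4) = 1*(-4) = -4)
n(h(-5, 1), (19 + 18)*(9 - 8))*(-391) = ((19 + 18)*(9 - 8))*(-391) = (37*1)*(-391) = 37*(-391) = -14467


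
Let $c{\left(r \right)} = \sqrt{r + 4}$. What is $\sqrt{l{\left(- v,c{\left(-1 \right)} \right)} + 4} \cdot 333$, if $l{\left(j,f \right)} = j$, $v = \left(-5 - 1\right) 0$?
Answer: $666$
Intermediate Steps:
$v = 0$ ($v = \left(-6\right) 0 = 0$)
$c{\left(r \right)} = \sqrt{4 + r}$
$\sqrt{l{\left(- v,c{\left(-1 \right)} \right)} + 4} \cdot 333 = \sqrt{\left(-1\right) 0 + 4} \cdot 333 = \sqrt{0 + 4} \cdot 333 = \sqrt{4} \cdot 333 = 2 \cdot 333 = 666$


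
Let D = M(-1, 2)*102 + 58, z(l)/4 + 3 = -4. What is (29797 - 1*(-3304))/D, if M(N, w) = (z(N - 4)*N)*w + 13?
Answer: 33101/7096 ≈ 4.6647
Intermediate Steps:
z(l) = -28 (z(l) = -12 + 4*(-4) = -12 - 16 = -28)
M(N, w) = 13 - 28*N*w (M(N, w) = (-28*N)*w + 13 = -28*N*w + 13 = 13 - 28*N*w)
D = 7096 (D = (13 - 28*(-1)*2)*102 + 58 = (13 + 56)*102 + 58 = 69*102 + 58 = 7038 + 58 = 7096)
(29797 - 1*(-3304))/D = (29797 - 1*(-3304))/7096 = (29797 + 3304)*(1/7096) = 33101*(1/7096) = 33101/7096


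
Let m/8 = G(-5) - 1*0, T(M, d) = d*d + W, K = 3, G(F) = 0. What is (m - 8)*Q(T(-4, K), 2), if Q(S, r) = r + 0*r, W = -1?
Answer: -16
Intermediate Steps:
T(M, d) = -1 + d² (T(M, d) = d*d - 1 = d² - 1 = -1 + d²)
m = 0 (m = 8*(0 - 1*0) = 8*(0 + 0) = 8*0 = 0)
Q(S, r) = r (Q(S, r) = r + 0 = r)
(m - 8)*Q(T(-4, K), 2) = (0 - 8)*2 = -8*2 = -16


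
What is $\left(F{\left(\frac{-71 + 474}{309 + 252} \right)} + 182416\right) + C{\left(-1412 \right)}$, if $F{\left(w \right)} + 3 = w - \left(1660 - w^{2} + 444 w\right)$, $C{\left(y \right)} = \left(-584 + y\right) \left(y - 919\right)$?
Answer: $\frac{1521081615949}{314721} \approx 4.8331 \cdot 10^{6}$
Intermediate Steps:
$C{\left(y \right)} = \left(-919 + y\right) \left(-584 + y\right)$ ($C{\left(y \right)} = \left(-584 + y\right) \left(-919 + y\right) = \left(-919 + y\right) \left(-584 + y\right)$)
$F{\left(w \right)} = -1663 + w^{2} - 443 w$ ($F{\left(w \right)} = -3 - \left(1660 - w^{2} + 443 w\right) = -1663 + w^{2} - 443 w$)
$\left(F{\left(\frac{-71 + 474}{309 + 252} \right)} + 182416\right) + C{\left(-1412 \right)} = \left(\left(-1663 + \left(\frac{-71 + 474}{309 + 252}\right)^{2} - 443 \frac{-71 + 474}{309 + 252}\right) + 182416\right) + \left(536696 + \left(-1412\right)^{2} - -2122236\right) = \left(\left(-1663 + \left(\frac{403}{561}\right)^{2} - 443 \cdot \frac{403}{561}\right) + 182416\right) + \left(536696 + 1993744 + 2122236\right) = \left(\left(-1663 + \left(403 \cdot \frac{1}{561}\right)^{2} - 443 \cdot 403 \cdot \frac{1}{561}\right) + 182416\right) + 4652676 = \left(\left(-1663 + \left(\frac{403}{561}\right)^{2} - \frac{178529}{561}\right) + 182416\right) + 4652676 = \left(\left(-1663 + \frac{162409}{314721} - \frac{178529}{561}\right) + 182416\right) + 4652676 = \left(- \frac{623373383}{314721} + 182416\right) + 4652676 = \frac{56786772553}{314721} + 4652676 = \frac{1521081615949}{314721}$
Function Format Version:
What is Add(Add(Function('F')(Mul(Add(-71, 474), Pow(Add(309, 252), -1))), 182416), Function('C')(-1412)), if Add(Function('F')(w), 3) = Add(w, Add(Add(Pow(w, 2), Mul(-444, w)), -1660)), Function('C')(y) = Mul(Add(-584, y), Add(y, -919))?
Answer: Rational(1521081615949, 314721) ≈ 4.8331e+6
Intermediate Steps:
Function('C')(y) = Mul(Add(-919, y), Add(-584, y)) (Function('C')(y) = Mul(Add(-584, y), Add(-919, y)) = Mul(Add(-919, y), Add(-584, y)))
Function('F')(w) = Add(-1663, Pow(w, 2), Mul(-443, w)) (Function('F')(w) = Add(-3, Add(w, Add(Add(Pow(w, 2), Mul(-444, w)), -1660))) = Add(-3, Add(w, Add(-1660, Pow(w, 2), Mul(-444, w)))) = Add(-3, Add(-1660, Pow(w, 2), Mul(-443, w))) = Add(-1663, Pow(w, 2), Mul(-443, w)))
Add(Add(Function('F')(Mul(Add(-71, 474), Pow(Add(309, 252), -1))), 182416), Function('C')(-1412)) = Add(Add(Add(-1663, Pow(Mul(Add(-71, 474), Pow(Add(309, 252), -1)), 2), Mul(-443, Mul(Add(-71, 474), Pow(Add(309, 252), -1)))), 182416), Add(536696, Pow(-1412, 2), Mul(-1503, -1412))) = Add(Add(Add(-1663, Pow(Mul(403, Pow(561, -1)), 2), Mul(-443, Mul(403, Pow(561, -1)))), 182416), Add(536696, 1993744, 2122236)) = Add(Add(Add(-1663, Pow(Mul(403, Rational(1, 561)), 2), Mul(-443, Mul(403, Rational(1, 561)))), 182416), 4652676) = Add(Add(Add(-1663, Pow(Rational(403, 561), 2), Mul(-443, Rational(403, 561))), 182416), 4652676) = Add(Add(Add(-1663, Rational(162409, 314721), Rational(-178529, 561)), 182416), 4652676) = Add(Add(Rational(-623373383, 314721), 182416), 4652676) = Add(Rational(56786772553, 314721), 4652676) = Rational(1521081615949, 314721)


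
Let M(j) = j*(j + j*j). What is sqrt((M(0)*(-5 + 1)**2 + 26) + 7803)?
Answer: sqrt(7829) ≈ 88.482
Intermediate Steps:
M(j) = j*(j + j**2)
sqrt((M(0)*(-5 + 1)**2 + 26) + 7803) = sqrt(((0**2*(1 + 0))*(-5 + 1)**2 + 26) + 7803) = sqrt(((0*1)*(-4)**2 + 26) + 7803) = sqrt((0*16 + 26) + 7803) = sqrt((0 + 26) + 7803) = sqrt(26 + 7803) = sqrt(7829)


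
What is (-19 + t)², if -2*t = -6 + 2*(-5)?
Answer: 121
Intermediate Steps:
t = 8 (t = -(-6 + 2*(-5))/2 = -(-6 - 10)/2 = -½*(-16) = 8)
(-19 + t)² = (-19 + 8)² = (-11)² = 121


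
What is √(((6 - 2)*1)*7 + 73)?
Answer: √101 ≈ 10.050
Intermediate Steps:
√(((6 - 2)*1)*7 + 73) = √((4*1)*7 + 73) = √(4*7 + 73) = √(28 + 73) = √101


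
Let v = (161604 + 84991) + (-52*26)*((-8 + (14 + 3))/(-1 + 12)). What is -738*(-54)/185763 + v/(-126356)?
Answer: -148746400073/86064988636 ≈ -1.7283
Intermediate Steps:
v = 2700377/11 (v = 246595 - 1352*(-8 + 17)/11 = 246595 - 12168/11 = 2700377/11 ≈ 2.4549e+5)
-738*(-54)/185763 + v/(-126356) = -738*(-54)/185763 + (2700377/11)/(-126356) = 39852*(1/185763) + (2700377/11)*(-1/126356) = 13284/61921 - 2700377/1389916 = -148746400073/86064988636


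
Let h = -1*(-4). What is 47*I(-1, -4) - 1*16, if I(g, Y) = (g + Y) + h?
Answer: -63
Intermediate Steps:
h = 4
I(g, Y) = 4 + Y + g (I(g, Y) = (g + Y) + 4 = (Y + g) + 4 = 4 + Y + g)
47*I(-1, -4) - 1*16 = 47*(4 - 4 - 1) - 1*16 = 47*(-1) - 16 = -47 - 16 = -63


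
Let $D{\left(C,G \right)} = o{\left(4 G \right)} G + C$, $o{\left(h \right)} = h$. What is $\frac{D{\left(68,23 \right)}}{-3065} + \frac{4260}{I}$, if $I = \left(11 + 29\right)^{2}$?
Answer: $\frac{19125}{9808} \approx 1.9499$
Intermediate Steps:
$D{\left(C,G \right)} = C + 4 G^{2}$ ($D{\left(C,G \right)} = 4 G G + C = 4 G^{2} + C = C + 4 G^{2}$)
$I = 1600$ ($I = 40^{2} = 1600$)
$\frac{D{\left(68,23 \right)}}{-3065} + \frac{4260}{I} = \frac{68 + 4 \cdot 23^{2}}{-3065} + \frac{4260}{1600} = \left(68 + 4 \cdot 529\right) \left(- \frac{1}{3065}\right) + 4260 \cdot \frac{1}{1600} = \left(68 + 2116\right) \left(- \frac{1}{3065}\right) + \frac{213}{80} = 2184 \left(- \frac{1}{3065}\right) + \frac{213}{80} = - \frac{2184}{3065} + \frac{213}{80} = \frac{19125}{9808}$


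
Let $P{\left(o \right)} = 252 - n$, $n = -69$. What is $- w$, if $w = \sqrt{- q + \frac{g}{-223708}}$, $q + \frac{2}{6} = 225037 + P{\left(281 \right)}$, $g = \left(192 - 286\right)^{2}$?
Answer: $- \frac{i \sqrt{6343923985719738}}{167781} \approx - 474.72 i$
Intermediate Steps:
$P{\left(o \right)} = 321$ ($P{\left(o \right)} = 252 - -69 = 252 + 69 = 321$)
$g = 8836$ ($g = \left(-94\right)^{2} = 8836$)
$q = \frac{676073}{3}$ ($q = - \frac{1}{3} + \left(225037 + 321\right) = - \frac{1}{3} + 225358 = \frac{676073}{3} \approx 2.2536 \cdot 10^{5}$)
$w = \frac{i \sqrt{6343923985719738}}{167781}$ ($w = \sqrt{\left(-1\right) \frac{676073}{3} + \frac{8836}{-223708}} = \sqrt{- \frac{676073}{3} + 8836 \left(- \frac{1}{223708}\right)} = \sqrt{- \frac{676073}{3} - \frac{2209}{55927}} = \sqrt{- \frac{37810741298}{167781}} = \frac{i \sqrt{6343923985719738}}{167781} \approx 474.72 i$)
$- w = - \frac{i \sqrt{6343923985719738}}{167781}$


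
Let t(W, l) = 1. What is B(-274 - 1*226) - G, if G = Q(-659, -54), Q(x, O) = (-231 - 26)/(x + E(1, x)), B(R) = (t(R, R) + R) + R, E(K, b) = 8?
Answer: -650606/651 ≈ -999.39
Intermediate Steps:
B(R) = 1 + 2*R (B(R) = (1 + R) + R = 1 + 2*R)
Q(x, O) = -257/(8 + x) (Q(x, O) = (-231 - 26)/(x + 8) = -257/(8 + x))
G = 257/651 (G = -257/(8 - 659) = -257/(-651) = -257*(-1/651) = 257/651 ≈ 0.39478)
B(-274 - 1*226) - G = (1 + 2*(-274 - 1*226)) - 1*257/651 = (1 + 2*(-274 - 226)) - 257/651 = (1 + 2*(-500)) - 257/651 = (1 - 1000) - 257/651 = -999 - 257/651 = -650606/651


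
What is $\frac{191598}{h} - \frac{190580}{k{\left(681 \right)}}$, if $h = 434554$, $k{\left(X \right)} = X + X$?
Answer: $- \frac{20639086211}{147965637} \approx -139.49$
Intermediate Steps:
$k{\left(X \right)} = 2 X$
$\frac{191598}{h} - \frac{190580}{k{\left(681 \right)}} = \frac{191598}{434554} - \frac{190580}{2 \cdot 681} = 191598 \cdot \frac{1}{434554} - \frac{190580}{1362} = \frac{95799}{217277} - \frac{95290}{681} = - \frac{20639086211}{147965637}$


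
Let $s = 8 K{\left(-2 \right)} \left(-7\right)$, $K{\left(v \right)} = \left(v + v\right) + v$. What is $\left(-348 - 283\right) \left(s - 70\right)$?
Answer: $-167846$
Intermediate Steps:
$K{\left(v \right)} = 3 v$ ($K{\left(v \right)} = 2 v + v = 3 v$)
$s = 336$ ($s = 8 \cdot 3 \left(-2\right) \left(-7\right) = 8 \left(-6\right) \left(-7\right) = \left(-48\right) \left(-7\right) = 336$)
$\left(-348 - 283\right) \left(s - 70\right) = \left(-348 - 283\right) \left(336 - 70\right) = \left(-631\right) 266 = -167846$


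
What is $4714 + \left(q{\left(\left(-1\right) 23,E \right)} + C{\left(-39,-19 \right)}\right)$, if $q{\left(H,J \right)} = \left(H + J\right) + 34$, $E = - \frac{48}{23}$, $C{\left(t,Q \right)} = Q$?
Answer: $\frac{108190}{23} \approx 4703.9$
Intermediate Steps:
$E = - \frac{48}{23}$ ($E = \left(-48\right) \frac{1}{23} = - \frac{48}{23} \approx -2.087$)
$q{\left(H,J \right)} = 34 + H + J$
$4714 + \left(q{\left(\left(-1\right) 23,E \right)} + C{\left(-39,-19 \right)}\right) = 4714 - \frac{232}{23} = \frac{108190}{23}$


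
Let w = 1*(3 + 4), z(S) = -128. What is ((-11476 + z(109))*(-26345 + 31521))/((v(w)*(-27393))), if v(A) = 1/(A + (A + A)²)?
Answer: 4064215904/9131 ≈ 4.4510e+5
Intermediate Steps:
w = 7 (w = 1*7 = 7)
v(A) = 1/(A + 4*A²) (v(A) = 1/(A + (2*A)²) = 1/(A + 4*A²))
((-11476 + z(109))*(-26345 + 31521))/((v(w)*(-27393))) = ((-11476 - 128)*(-26345 + 31521))/(((1/(7*(1 + 4*7)))*(-27393))) = (-11604*5176)/(((1/(7*(1 + 28)))*(-27393))) = -60062304/(((⅐)/29)*(-27393)) = -60062304/(((⅐)*(1/29))*(-27393)) = -60062304/((1/203)*(-27393)) = -60062304/(-27393/203) = -60062304*(-203/27393) = 4064215904/9131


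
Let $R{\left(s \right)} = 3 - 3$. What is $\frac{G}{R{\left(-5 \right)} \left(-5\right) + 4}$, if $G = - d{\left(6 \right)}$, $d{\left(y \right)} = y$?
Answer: $- \frac{3}{2} \approx -1.5$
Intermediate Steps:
$R{\left(s \right)} = 0$
$G = -6$ ($G = \left(-1\right) 6 = -6$)
$\frac{G}{R{\left(-5 \right)} \left(-5\right) + 4} = \frac{1}{0 \left(-5\right) + 4} \left(-6\right) = \frac{1}{0 + 4} \left(-6\right) = \frac{1}{4} \left(-6\right) = - \frac{3}{2}$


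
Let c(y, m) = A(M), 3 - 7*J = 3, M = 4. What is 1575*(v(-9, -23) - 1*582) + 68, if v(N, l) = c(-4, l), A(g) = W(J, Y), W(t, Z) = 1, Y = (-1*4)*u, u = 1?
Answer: -915007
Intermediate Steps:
Y = -4 (Y = -1*4*1 = -4*1 = -4)
J = 0 (J = 3/7 - ⅐*3 = 3/7 - 3/7 = 0)
A(g) = 1
c(y, m) = 1
v(N, l) = 1
1575*(v(-9, -23) - 1*582) + 68 = 1575*(1 - 1*582) + 68 = 1575*(1 - 582) + 68 = 1575*(-581) + 68 = -915075 + 68 = -915007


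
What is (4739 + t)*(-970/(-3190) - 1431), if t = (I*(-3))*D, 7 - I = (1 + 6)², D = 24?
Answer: -3542971096/319 ≈ -1.1106e+7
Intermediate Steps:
I = -42 (I = 7 - (1 + 6)² = 7 - 1*7² = 7 - 1*49 = 7 - 49 = -42)
t = 3024 (t = -42*(-3)*24 = 126*24 = 3024)
(4739 + t)*(-970/(-3190) - 1431) = (4739 + 3024)*(-970/(-3190) - 1431) = 7763*(-970*(-1/3190) - 1431) = 7763*(97/319 - 1431) = 7763*(-456392/319) = -3542971096/319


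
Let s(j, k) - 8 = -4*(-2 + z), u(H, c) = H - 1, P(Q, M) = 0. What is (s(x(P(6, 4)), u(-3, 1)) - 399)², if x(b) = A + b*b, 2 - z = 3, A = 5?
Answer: 143641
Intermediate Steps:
z = -1 (z = 2 - 1*3 = 2 - 3 = -1)
x(b) = 5 + b² (x(b) = 5 + b*b = 5 + b²)
u(H, c) = -1 + H
s(j, k) = 20 (s(j, k) = 8 - 4*(-2 - 1) = 8 - 4*(-3) = 8 + 12 = 20)
(s(x(P(6, 4)), u(-3, 1)) - 399)² = (20 - 399)² = (-379)² = 143641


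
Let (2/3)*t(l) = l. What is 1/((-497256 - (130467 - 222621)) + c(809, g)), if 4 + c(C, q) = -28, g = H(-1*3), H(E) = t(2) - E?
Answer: -1/405134 ≈ -2.4683e-6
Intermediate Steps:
t(l) = 3*l/2
H(E) = 3 - E (H(E) = (3/2)*2 - E = 3 - E)
g = 6 (g = 3 - (-1)*3 = 3 - 1*(-3) = 3 + 3 = 6)
c(C, q) = -32 (c(C, q) = -4 - 28 = -32)
1/((-497256 - (130467 - 222621)) + c(809, g)) = 1/((-497256 - (130467 - 222621)) - 32) = 1/((-497256 - 1*(-92154)) - 32) = 1/((-497256 + 92154) - 32) = 1/(-405102 - 32) = 1/(-405134) = -1/405134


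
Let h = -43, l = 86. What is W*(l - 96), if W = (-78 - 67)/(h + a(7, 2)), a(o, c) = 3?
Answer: -145/4 ≈ -36.250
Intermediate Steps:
W = 29/8 (W = (-78 - 67)/(-43 + 3) = -145/(-40) = -145*(-1/40) = 29/8 ≈ 3.6250)
W*(l - 96) = 29*(86 - 96)/8 = (29/8)*(-10) = -145/4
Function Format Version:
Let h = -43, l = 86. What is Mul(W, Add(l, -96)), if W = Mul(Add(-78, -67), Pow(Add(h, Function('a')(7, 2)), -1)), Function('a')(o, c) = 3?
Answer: Rational(-145, 4) ≈ -36.250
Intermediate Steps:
W = Rational(29, 8) (W = Mul(Add(-78, -67), Pow(Add(-43, 3), -1)) = Mul(-145, Pow(-40, -1)) = Mul(-145, Rational(-1, 40)) = Rational(29, 8) ≈ 3.6250)
Mul(W, Add(l, -96)) = Mul(Rational(29, 8), Add(86, -96)) = Mul(Rational(29, 8), -10) = Rational(-145, 4)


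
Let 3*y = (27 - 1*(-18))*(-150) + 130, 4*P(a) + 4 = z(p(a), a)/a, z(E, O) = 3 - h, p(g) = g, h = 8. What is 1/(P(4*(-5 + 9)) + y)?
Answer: -192/423887 ≈ -0.00045295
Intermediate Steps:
z(E, O) = -5 (z(E, O) = 3 - 1*8 = 3 - 8 = -5)
P(a) = -1 - 5/(4*a) (P(a) = -1 + (-5/a)/4 = -1 - 5/(4*a))
y = -6620/3 (y = ((27 - 1*(-18))*(-150) + 130)/3 = ((27 + 18)*(-150) + 130)/3 = (45*(-150) + 130)/3 = (-6750 + 130)/3 = (⅓)*(-6620) = -6620/3 ≈ -2206.7)
1/(P(4*(-5 + 9)) + y) = 1/((-5/4 - 4*(-5 + 9))/((4*(-5 + 9))) - 6620/3) = 1/((-5/4 - 4*4)/((4*4)) - 6620/3) = 1/((-5/4 - 1*16)/16 - 6620/3) = 1/((-5/4 - 16)/16 - 6620/3) = 1/((1/16)*(-69/4) - 6620/3) = 1/(-69/64 - 6620/3) = 1/(-423887/192) = -192/423887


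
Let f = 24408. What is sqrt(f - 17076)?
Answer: 2*sqrt(1833) ≈ 85.627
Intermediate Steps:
sqrt(f - 17076) = sqrt(24408 - 17076) = sqrt(7332) = 2*sqrt(1833)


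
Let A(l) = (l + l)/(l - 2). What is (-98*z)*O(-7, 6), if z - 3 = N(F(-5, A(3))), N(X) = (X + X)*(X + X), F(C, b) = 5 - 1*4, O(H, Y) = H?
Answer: 4802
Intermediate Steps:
A(l) = 2*l/(-2 + l) (A(l) = (2*l)/(-2 + l) = 2*l/(-2 + l))
F(C, b) = 1 (F(C, b) = 5 - 4 = 1)
N(X) = 4*X² (N(X) = (2*X)*(2*X) = 4*X²)
z = 7 (z = 3 + 4*1² = 3 + 4*1 = 3 + 4 = 7)
(-98*z)*O(-7, 6) = -98*7*(-7) = -686*(-7) = 4802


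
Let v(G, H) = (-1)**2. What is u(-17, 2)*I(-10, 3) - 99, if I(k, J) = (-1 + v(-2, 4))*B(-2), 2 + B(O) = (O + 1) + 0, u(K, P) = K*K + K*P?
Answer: -99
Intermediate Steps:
u(K, P) = K**2 + K*P
v(G, H) = 1
B(O) = -1 + O (B(O) = -2 + ((O + 1) + 0) = -2 + ((1 + O) + 0) = -2 + (1 + O) = -1 + O)
I(k, J) = 0 (I(k, J) = (-1 + 1)*(-1 - 2) = 0*(-3) = 0)
u(-17, 2)*I(-10, 3) - 99 = -17*(-17 + 2)*0 - 99 = -17*(-15)*0 - 99 = 255*0 - 99 = 0 - 99 = -99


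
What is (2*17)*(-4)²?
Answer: 544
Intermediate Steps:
(2*17)*(-4)² = 34*16 = 544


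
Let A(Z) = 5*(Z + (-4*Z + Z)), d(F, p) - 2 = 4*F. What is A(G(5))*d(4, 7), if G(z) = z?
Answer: -900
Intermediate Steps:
d(F, p) = 2 + 4*F
A(Z) = -10*Z (A(Z) = 5*(Z - 3*Z) = 5*(-2*Z) = -10*Z)
A(G(5))*d(4, 7) = (-10*5)*(2 + 4*4) = -50*(2 + 16) = -50*18 = -900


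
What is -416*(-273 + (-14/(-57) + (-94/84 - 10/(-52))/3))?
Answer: 135972416/1197 ≈ 1.1359e+5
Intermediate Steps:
-416*(-273 + (-14/(-57) + (-94/84 - 10/(-52))/3)) = -416*(-273 + (-14*(-1/57) + (-94*1/84 - 10*(-1/52))*(⅓))) = -416*(-273 + (14/57 + (-47/42 + 5/26)*(⅓))) = -416*(-273 + (14/57 - 253/273*⅓)) = -416*(-273 + (14/57 - 253/819)) = -416*(-273 - 985/15561) = -416*(-4249138/15561) = 135972416/1197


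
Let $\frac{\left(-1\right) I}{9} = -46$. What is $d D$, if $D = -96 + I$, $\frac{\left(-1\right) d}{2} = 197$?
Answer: $-125292$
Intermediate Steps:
$I = 414$ ($I = \left(-9\right) \left(-46\right) = 414$)
$d = -394$ ($d = \left(-2\right) 197 = -394$)
$D = 318$ ($D = -96 + 414 = 318$)
$d D = \left(-394\right) 318 = -125292$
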